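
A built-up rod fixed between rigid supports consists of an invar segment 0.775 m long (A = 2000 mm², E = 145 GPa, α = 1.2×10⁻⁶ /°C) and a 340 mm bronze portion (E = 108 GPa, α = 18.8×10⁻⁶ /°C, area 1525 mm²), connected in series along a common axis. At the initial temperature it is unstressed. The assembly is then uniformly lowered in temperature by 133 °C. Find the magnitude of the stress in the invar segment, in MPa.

If the supports were absent, the total length change would be Σ αᵢΔT Lᵢ = 1.2×10⁻⁶×133×775 + 18.8×10⁻⁶×133×340 = 0.9738 mm.
Since the ends are fixed, an axial force P builds up, equal in every segment, with P · Σ Lᵢ/(AᵢEᵢ) = δ_free.
Σ Lᵢ/(AᵢEᵢ) = 775/(2000×145×10³) + 340/(1525×108×10³) = 4.737×10⁻⁶ mm/N.
So P = 0.9738 / 4.737×10⁻⁶ = 205.6 kN, tensile.
σ_{invar} = P / A = 205600 / 2000 = 102.8 MPa.

σ ≈ 103 MPa (tensile)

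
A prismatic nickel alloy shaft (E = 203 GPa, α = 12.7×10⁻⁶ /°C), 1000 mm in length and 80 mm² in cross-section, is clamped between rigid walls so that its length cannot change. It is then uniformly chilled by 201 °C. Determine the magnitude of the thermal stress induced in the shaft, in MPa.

σ ≈ 518 MPa (tensile)

With length fixed, the mechanical strain must cancel the thermal strain αΔT = 12.7×10⁻⁶ × 201 = 2552.7×10⁻⁶.
Hence σ = E·αΔT = 203×10³ × 2552.7×10⁻⁶ = 518.2 MPa, tensile.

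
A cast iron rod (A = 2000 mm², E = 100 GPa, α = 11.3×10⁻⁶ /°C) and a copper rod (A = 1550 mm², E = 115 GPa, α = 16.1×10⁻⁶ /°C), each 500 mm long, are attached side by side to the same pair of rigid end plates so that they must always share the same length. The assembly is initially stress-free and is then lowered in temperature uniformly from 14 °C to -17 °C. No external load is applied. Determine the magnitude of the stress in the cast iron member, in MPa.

The copper has the larger α, so on cooling it would change length more than the cast iron if both were free. The rigid plates force a common final length, so the copper is put into tension and the cast iron into compression, with equal and opposite forces P (no external load).
Compatibility of the two members (thermal + elastic change equal): (α₁ − α₂)ΔT = P·[1/(A₁E₁) + 1/(A₂E₂)].
|α₁ − α₂|·ΔT = 4.8×10⁻⁶ × 31 = 0.0001488.
1/(A₁E₁) + 1/(A₂E₂) = 1/(2000×100×10³) + 1/(1550×115×10³) = 1.061×10⁻⁸ N⁻¹.
P = 0.0001488 / 1.061×10⁻⁸ = 14020 N = 14.02 kN.
σ_{cast iron} = P/A₁ = 14020/2000 = 7.012 MPa, compressive.

σ ≈ 7.01 MPa (compressive)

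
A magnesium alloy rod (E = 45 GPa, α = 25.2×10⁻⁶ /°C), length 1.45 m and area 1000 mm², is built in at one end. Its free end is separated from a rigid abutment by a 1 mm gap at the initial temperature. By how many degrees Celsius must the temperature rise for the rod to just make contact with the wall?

The gap closes when αΔT L = 1 mm, since the rod is still unstressed at that instant.
ΔT = 1 / (25.2×10⁻⁶ × 1450) = 27.37 °C.

ΔT ≈ 27.4 °C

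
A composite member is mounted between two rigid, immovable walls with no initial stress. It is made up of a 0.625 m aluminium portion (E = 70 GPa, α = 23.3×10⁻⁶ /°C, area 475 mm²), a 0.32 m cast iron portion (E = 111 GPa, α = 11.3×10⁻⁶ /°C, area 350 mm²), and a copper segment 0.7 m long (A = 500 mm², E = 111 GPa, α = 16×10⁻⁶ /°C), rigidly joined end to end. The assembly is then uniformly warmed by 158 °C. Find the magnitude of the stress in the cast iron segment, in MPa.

σ ≈ 335 MPa (compressive)

With the walls removed the bar would change length by δ_free = Σ αᵢΔT Lᵢ = 23.3×10⁻⁶×158×625 + 11.3×10⁻⁶×158×320 + 16×10⁻⁶×158×700 = 4.642 mm.
The walls prevent any net length change, so an axial force P (same in every segment) develops. Compatibility: P · Σ Lᵢ/(AᵢEᵢ) = δ_free.
Σ Lᵢ/(AᵢEᵢ) = 625/(475×70×10³) + 320/(350×111×10³) + 700/(500×111×10³) = 3.965×10⁻⁵ mm/N.
So P = 4.642 / 3.965×10⁻⁵ = 117.1 kN, compressive.
σ_{cast iron} = P / A = 117100 / 350 = 334.5 MPa.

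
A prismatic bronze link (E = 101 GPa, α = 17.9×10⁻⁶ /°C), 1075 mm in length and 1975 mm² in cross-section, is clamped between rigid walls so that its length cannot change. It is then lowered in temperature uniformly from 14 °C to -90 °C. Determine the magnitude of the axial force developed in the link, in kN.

P ≈ 371 kN (tensile)

With zero net strain, σ = E·αΔT = 101 GPa × 17.9×10⁻⁶ × 104 = 188 MPa.
Then P = σA = 188 × 1975 mm² = 371.3 kN, tensile.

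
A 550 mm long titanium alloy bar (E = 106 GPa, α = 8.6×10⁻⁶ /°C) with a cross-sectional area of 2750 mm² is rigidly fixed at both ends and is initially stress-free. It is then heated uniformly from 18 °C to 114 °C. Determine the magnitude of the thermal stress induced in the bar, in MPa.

σ ≈ 87.5 MPa (compressive)

With length fixed, the mechanical strain must cancel the thermal strain αΔT = 8.6×10⁻⁶ × 96 = 825.6×10⁻⁶.
The stress required to suppress this strain is σ = Eε = 106×10³ × 825.6×10⁻⁶ = 87.51 MPa, compressive since the bar is trying to expand.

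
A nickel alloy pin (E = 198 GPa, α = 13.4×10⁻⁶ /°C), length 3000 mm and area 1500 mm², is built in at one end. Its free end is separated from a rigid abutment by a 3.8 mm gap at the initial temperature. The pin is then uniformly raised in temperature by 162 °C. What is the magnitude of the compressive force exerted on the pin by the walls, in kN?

Free thermal elongation = αΔT L = 13.4×10⁻⁶ × 162 × 3000 = 6.512 mm.
After closing the 3.8 mm clearance, 6.512 − 3.8 = 2.712 mm of expansion remains to be suppressed by the wall.
Compatibility: PL/(AE) = 2.712 mm, so σ = P/A = E × (2.712/3000) = 179 MPa.
P = σA = 179 × 1500 = 268.5 kN.

P ≈ 269 kN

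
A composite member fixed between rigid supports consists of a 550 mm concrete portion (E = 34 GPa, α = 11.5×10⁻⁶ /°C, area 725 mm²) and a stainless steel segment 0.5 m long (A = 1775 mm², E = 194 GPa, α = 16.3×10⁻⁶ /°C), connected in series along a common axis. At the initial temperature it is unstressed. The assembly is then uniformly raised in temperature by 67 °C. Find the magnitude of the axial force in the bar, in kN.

P ≈ 40.8 kN (compressive)

Free thermal expansion of the whole bar: Σ αᵢΔT Lᵢ = 11.5×10⁻⁶×67×550 + 16.3×10⁻⁶×67×500 = 0.9698 mm.
The rigid supports impose zero overall length change; the single axial force P common to all segments must satisfy P Σ Lᵢ/(AᵢEᵢ) = δ_free.
Σ Lᵢ/(AᵢEᵢ) = 550/(725×34×10³) + 500/(1775×194×10³) = 2.376×10⁻⁵ mm/N.
So P = 0.9698 / 2.376×10⁻⁵ = 40.81 kN, compressive.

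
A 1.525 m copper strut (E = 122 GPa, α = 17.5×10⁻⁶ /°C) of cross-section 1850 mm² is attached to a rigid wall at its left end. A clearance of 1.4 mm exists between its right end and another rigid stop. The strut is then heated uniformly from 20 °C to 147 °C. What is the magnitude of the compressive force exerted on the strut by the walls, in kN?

P ≈ 294 kN

If the wall were absent the strut would grow by αΔT L = 17.5×10⁻⁶ × 127 × 1525 = 3.389 mm.
This exceeds the 1.4 mm gap, so the wall pushes back. The portion of expansion that must be recovered elastically is δ_free − gap = 3.389 − 1.4 = 1.989 mm.
Compatibility: PL/(AE) = 1.989 mm, so σ = P/A = E × (1.989/1525) = 159.1 MPa.
Force on the wall = σA = 159.1 × 1850 mm² = 294.4 kN.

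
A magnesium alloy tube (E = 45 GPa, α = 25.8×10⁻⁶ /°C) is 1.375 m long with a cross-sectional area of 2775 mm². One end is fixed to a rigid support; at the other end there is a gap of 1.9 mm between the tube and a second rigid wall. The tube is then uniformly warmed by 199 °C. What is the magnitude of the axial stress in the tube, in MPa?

σ ≈ 169 MPa (compressive)

Free thermal elongation = αΔT L = 25.8×10⁻⁶ × 199 × 1375 = 7.06 mm.
After closing the 1.9 mm clearance, 7.06 − 1.9 = 5.16 mm of expansion remains to be suppressed by the wall.
So σ = E(δ_free − g)/L = 45×10³ × 5.16/1375 = 168.9 MPa.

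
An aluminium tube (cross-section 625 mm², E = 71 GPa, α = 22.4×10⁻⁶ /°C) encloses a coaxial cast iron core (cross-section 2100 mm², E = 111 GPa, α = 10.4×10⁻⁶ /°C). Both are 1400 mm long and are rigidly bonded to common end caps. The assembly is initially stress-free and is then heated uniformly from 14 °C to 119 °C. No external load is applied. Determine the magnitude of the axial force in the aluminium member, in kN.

Equilibrium of a rigid end plate with no external load gives equal and opposite internal forces ±P in the two members. Since α_{aluminium} > α_{cast iron}, heating drives the aluminium into compression and the cast iron into tension.
Setting the final lengths equal and cancelling L: (α₁ − α₂)ΔT = P/(A₁E₁) + P/(A₂E₂).
|α₁ − α₂|·ΔT = 12×10⁻⁶ × 105 = 0.00126.
1/(A₁E₁) + 1/(A₂E₂) = 1/(625×71×10³) + 1/(2100×111×10³) = 2.683×10⁻⁸ N⁻¹.
So P = 0.00126 / 2.683×10⁻⁸ = 46.97 kN.

P ≈ 47 kN (compressive in the aluminium)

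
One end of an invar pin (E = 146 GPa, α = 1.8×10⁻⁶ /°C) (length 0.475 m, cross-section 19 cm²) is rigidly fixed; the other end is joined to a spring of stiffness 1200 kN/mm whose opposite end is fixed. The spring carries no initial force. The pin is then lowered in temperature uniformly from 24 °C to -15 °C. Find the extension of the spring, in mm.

δ ≈ 0.0109 mm

If the spring were absent the pin would shorten by αΔT L = 1.8×10⁻⁶ × 39 × 475 = 0.03334 mm.
Let P be the tensile force in the spring. The pin extends elastically by PL/(AE) and the spring stretches by P/k; together these equal δ_free.
So P = δ_free / [L/(AE) + 1/k] = 0.03334 / [ 475/(1900×146×10³) + 1/(1200×10³) ].
P = 0.03334 / 2.546×10⁻⁶ = 13100 N.
Spring extension = P/k = 13100/(1200×10³) = 0.01092 mm.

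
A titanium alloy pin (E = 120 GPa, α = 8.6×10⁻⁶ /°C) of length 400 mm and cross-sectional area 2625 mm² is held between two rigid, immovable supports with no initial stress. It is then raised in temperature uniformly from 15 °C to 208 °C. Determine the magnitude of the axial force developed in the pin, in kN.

P ≈ 523 kN (compressive)

The ends cannot move, so σ = EαΔT = 120×10³ × 8.6×10⁻⁶ × 193 = 199.2 MPa.
Then P = σA = 199.2 × 2625 mm² = 522.8 kN, compressive.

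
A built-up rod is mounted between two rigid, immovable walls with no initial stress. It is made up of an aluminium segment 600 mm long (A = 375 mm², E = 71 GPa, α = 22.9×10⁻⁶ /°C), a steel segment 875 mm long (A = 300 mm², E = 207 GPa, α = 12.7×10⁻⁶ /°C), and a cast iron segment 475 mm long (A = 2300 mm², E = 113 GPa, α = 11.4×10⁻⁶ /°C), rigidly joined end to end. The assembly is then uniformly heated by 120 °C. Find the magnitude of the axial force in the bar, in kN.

Free thermal expansion of the whole bar: Σ αᵢΔT Lᵢ = 22.9×10⁻⁶×120×600 + 12.7×10⁻⁶×120×875 + 11.4×10⁻⁶×120×475 = 3.632 mm.
The rigid supports impose zero overall length change; the single axial force P common to all segments must satisfy P Σ Lᵢ/(AᵢEᵢ) = δ_free.
Σ Lᵢ/(AᵢEᵢ) = 600/(375×71×10³) + 875/(300×207×10³) + 475/(2300×113×10³) = 3.845×10⁻⁵ mm/N.
P = 3.632 / 3.845×10⁻⁵ = 94460 N = 94.46 kN, compressive.

P ≈ 94.5 kN (compressive)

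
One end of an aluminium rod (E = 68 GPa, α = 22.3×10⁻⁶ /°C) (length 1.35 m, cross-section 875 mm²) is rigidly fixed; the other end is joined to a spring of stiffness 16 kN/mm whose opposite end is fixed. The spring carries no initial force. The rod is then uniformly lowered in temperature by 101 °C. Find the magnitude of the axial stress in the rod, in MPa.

If the spring were absent the rod would shorten by αΔT L = 22.3×10⁻⁶ × 101 × 1350 = 3.041 mm.
Let P be the tensile force in the spring. The rod extends elastically by PL/(AE) and the spring stretches by P/k; together these equal δ_free.
P [ L/(AE) + 1/k ] = δ_free → P [ 1350/(875×68×10³) + 1/(16×10³) ] = 3.041.
P = 3.041 / 8.519×10⁻⁵ = 35690 N.
σ = P/A = 35690/875 = 40.79 MPa.

σ ≈ 40.8 MPa (tensile)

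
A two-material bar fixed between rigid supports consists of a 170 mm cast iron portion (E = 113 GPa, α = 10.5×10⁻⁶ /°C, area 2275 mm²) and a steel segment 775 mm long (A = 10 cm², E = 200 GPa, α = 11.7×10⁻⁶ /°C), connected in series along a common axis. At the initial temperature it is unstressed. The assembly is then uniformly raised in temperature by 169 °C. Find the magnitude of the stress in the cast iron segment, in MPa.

If the supports were absent, the total length change would be Σ αᵢΔT Lᵢ = 10.5×10⁻⁶×169×170 + 11.7×10⁻⁶×169×775 = 1.834 mm.
The rigid supports impose zero overall length change; the single axial force P common to all segments must satisfy P Σ Lᵢ/(AᵢEᵢ) = δ_free.
Σ Lᵢ/(AᵢEᵢ) = 170/(2275×113×10³) + 775/(1000×200×10³) = 4.536×10⁻⁶ mm/N.
So P = 1.834 / 4.536×10⁻⁶ = 404.3 kN, compressive.
σ_{cast iron} = P / A = 404300 / 2275 = 177.7 MPa.

σ ≈ 178 MPa (compressive)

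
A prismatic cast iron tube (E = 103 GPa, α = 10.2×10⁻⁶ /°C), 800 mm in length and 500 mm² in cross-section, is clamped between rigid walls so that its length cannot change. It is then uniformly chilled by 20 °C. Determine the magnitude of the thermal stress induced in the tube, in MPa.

With length fixed, the mechanical strain must cancel the thermal strain αΔT = 10.2×10⁻⁶ × 20 = 204×10⁻⁶.
σ = EαΔT = 103×10³ × 10.2×10⁻⁶ × 20 = 21.01 MPa (tensile; the tube is trying to contract).

σ ≈ 21 MPa (tensile)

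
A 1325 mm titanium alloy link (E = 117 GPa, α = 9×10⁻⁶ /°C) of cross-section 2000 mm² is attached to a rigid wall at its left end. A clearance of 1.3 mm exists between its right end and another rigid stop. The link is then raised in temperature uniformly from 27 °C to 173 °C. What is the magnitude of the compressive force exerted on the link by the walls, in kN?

P ≈ 77.9 kN

Unrestrained expansion: δ_free = αΔT L = 9×10⁻⁶ × 146 × 1325 = 1.741 mm.
This exceeds the 1.3 mm gap, so the wall pushes back. The portion of expansion that must be recovered elastically is δ_free − gap = 1.741 − 1.3 = 0.441 mm.
Compatibility: PL/(AE) = 0.441 mm, so σ = P/A = E × (0.441/1325) = 38.95 MPa.
Force on the wall = σA = 38.95 × 2000 mm² = 77.89 kN.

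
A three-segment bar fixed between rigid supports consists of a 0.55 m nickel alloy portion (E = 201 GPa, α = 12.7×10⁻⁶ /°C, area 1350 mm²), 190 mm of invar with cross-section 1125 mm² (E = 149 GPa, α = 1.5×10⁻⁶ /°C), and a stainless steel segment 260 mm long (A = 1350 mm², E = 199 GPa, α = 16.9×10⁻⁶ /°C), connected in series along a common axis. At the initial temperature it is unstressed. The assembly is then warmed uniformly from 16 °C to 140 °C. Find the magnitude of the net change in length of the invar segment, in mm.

|ΔL| ≈ 0.362 mm

If the supports were absent, the total length change would be Σ αᵢΔT Lᵢ = 12.7×10⁻⁶×124×550 + 1.5×10⁻⁶×124×190 + 16.9×10⁻⁶×124×260 = 1.446 mm.
The rigid supports impose zero overall length change; the single axial force P common to all segments must satisfy P Σ Lᵢ/(AᵢEᵢ) = δ_free.
Σ Lᵢ/(AᵢEᵢ) = 550/(1350×201×10³) + 190/(1125×149×10³) + 260/(1350×199×10³) = 4.128×10⁻⁶ mm/N.
So P = 1.446 / 4.128×10⁻⁶ = 350.4 kN, compressive.
For the invar segment, free thermal change = 1.5×10⁻⁶×124×190 = 0.03534 mm and elastic change from P = 350400×190/(1125×149×10³) = 0.3971 mm; these oppose, so the net change is 0.362 mm (segment shortens).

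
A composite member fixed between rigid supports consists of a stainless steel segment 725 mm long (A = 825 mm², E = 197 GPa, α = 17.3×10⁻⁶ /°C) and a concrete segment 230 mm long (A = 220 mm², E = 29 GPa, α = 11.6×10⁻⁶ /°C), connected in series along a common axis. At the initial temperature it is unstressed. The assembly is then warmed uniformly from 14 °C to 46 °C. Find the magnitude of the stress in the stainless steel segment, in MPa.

If the supports were absent, the total length change would be Σ αᵢΔT Lᵢ = 17.3×10⁻⁶×32×725 + 11.6×10⁻⁶×32×230 = 0.4867 mm.
The walls prevent any net length change, so an axial force P (same in every segment) develops. Compatibility: P · Σ Lᵢ/(AᵢEᵢ) = δ_free.
Σ Lᵢ/(AᵢEᵢ) = 725/(825×197×10³) + 230/(220×29×10³) = 4.051×10⁻⁵ mm/N.
P = 0.4867 / 4.051×10⁻⁵ = 12010 N = 12.01 kN, compressive.
σ_{stainless steel} = P / A = 12010 / 825 = 14.56 MPa.

σ ≈ 14.6 MPa (compressive)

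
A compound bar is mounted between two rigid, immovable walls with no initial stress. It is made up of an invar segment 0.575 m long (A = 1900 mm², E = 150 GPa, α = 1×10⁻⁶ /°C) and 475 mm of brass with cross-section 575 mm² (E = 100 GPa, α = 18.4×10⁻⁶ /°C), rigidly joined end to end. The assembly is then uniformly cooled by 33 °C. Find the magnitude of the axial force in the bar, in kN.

With the walls removed the bar would change length by δ_free = Σ αᵢΔT Lᵢ = 1×10⁻⁶×33×575 + 18.4×10⁻⁶×33×475 = 0.3074 mm.
Since the ends are fixed, an axial force P builds up, equal in every segment, with P · Σ Lᵢ/(AᵢEᵢ) = δ_free.
Σ Lᵢ/(AᵢEᵢ) = 575/(1900×150×10³) + 475/(575×100×10³) = 1.028×10⁻⁵ mm/N.
Hence P = δ_free / Σ(L/AE) = 0.3074/1.028×10⁻⁵ = 29.91 kN (tensile).

P ≈ 29.9 kN (tensile)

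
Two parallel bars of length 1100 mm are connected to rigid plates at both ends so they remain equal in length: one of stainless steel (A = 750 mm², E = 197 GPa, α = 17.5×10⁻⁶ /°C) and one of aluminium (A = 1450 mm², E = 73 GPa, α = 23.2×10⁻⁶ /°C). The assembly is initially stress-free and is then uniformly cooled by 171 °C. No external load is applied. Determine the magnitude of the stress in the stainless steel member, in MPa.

σ ≈ 80.1 MPa (compressive)

The aluminium has the larger α, so on cooling it would change length more than the stainless steel if both were free. The rigid plates force a common final length, so the aluminium is put into tension and the stainless steel into compression, with equal and opposite forces P (no external load).
Setting the final lengths equal and cancelling L: (α₁ − α₂)ΔT = P/(A₁E₁) + P/(A₂E₂).
|α₁ − α₂|·ΔT = 5.7×10⁻⁶ × 171 = 0.0009747.
1/(A₁E₁) + 1/(A₂E₂) = 1/(750×197×10³) + 1/(1450×73×10³) = 1.622×10⁻⁸ N⁻¹.
So P = 0.0009747 / 1.622×10⁻⁸ = 60.11 kN.
σ_{stainless steel} = P/A₁ = 60110/750 = 80.15 MPa, compressive.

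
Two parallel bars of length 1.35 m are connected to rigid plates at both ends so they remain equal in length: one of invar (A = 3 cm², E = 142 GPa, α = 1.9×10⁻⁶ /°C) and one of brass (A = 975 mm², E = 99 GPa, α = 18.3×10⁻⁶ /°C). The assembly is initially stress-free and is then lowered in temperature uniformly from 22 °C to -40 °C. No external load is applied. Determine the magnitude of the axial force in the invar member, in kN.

The brass has the larger α, so on cooling it would change length more than the invar if both were free. The rigid plates force a common final length, so the brass is put into tension and the invar into compression, with equal and opposite forces P (no external load).
Compatibility of the two members (thermal + elastic change equal): (α₁ − α₂)ΔT = P·[1/(A₁E₁) + 1/(A₂E₂)].
|α₁ − α₂|·ΔT = 16.4×10⁻⁶ × 62 = 0.001017.
1/(A₁E₁) + 1/(A₂E₂) = 1/(300×142×10³) + 1/(975×99×10³) = 3.383×10⁻⁸ N⁻¹.
P = 0.001017 / 3.383×10⁻⁸ = 30050 N = 30.05 kN.

P ≈ 30.1 kN (compressive in the invar)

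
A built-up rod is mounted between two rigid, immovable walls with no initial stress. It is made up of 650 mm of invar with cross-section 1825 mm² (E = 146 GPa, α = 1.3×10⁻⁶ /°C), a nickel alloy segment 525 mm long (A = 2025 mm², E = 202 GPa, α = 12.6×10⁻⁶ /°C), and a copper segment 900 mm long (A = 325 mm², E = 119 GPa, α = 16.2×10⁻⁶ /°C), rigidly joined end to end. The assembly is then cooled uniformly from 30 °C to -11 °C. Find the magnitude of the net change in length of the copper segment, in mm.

Free thermal contraction of the whole bar: Σ αᵢΔT Lᵢ = 1.3×10⁻⁶×41×650 + 12.6×10⁻⁶×41×525 + 16.2×10⁻⁶×41×900 = 0.9036 mm.
The rigid supports impose zero overall length change; the single axial force P common to all segments must satisfy P Σ Lᵢ/(AᵢEᵢ) = δ_free.
The series flexibility is Σ Lᵢ/(AᵢEᵢ) = 650/(1825×146×10³) + 525/(2025×202×10³) + 900/(325×119×10³) = 2.699×10⁻⁵ mm/N.
Hence P = δ_free / Σ(L/AE) = 0.9036/2.699×10⁻⁵ = 33.48 kN (tensile).
For the copper segment, free thermal change = 16.2×10⁻⁶×41×900 = 0.5978 mm and elastic change from P = 33480×900/(325×119×10³) = 0.779 mm; these oppose, so the net change is 0.181 mm (segment lengthens).

|ΔL| ≈ 0.181 mm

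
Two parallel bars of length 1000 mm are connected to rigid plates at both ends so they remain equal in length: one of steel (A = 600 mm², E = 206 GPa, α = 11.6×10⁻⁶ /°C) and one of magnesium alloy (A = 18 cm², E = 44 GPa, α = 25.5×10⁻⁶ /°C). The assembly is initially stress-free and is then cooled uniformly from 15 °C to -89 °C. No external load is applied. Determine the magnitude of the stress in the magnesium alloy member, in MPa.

σ ≈ 38.8 MPa (tensile)

Both members must finish at the same length. With the larger α, the magnesium alloy tends to over-contract; the plates restrain it, putting the magnesium alloy in tension and the steel in compression. With no external load the two internal forces are equal and opposite, magnitude P.
Equating the net (thermal + elastic) strains gives |α₁ − α₂|·ΔT = P·[1/(A₁E₁) + 1/(A₂E₂)].
|α₁ − α₂|·ΔT = 13.9×10⁻⁶ × 104 = 0.001446.
1/(A₁E₁) + 1/(A₂E₂) = 1/(600×206×10³) + 1/(1800×44×10³) = 2.072×10⁻⁸ N⁻¹.
P = 0.001446 / 2.072×10⁻⁸ = 69780 N = 69.78 kN.
σ_{magnesium alloy} = P/A₂ = 69780/1800 = 38.77 MPa, tensile.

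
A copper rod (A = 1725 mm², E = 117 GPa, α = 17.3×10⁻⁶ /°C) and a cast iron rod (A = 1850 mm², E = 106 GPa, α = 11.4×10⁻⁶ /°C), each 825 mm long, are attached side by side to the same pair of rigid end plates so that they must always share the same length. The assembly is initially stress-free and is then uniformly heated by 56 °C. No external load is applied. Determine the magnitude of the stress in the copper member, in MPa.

Equilibrium of a rigid end plate with no external load gives equal and opposite internal forces ±P in the two members. Since α_{copper} > α_{cast iron}, heating drives the copper into compression and the cast iron into tension.
Equating the net (thermal + elastic) strains gives |α₁ − α₂|·ΔT = P·[1/(A₁E₁) + 1/(A₂E₂)].
|α₁ − α₂|·ΔT = 5.9×10⁻⁶ × 56 = 0.0003304.
1/(A₁E₁) + 1/(A₂E₂) = 1/(1725×117×10³) + 1/(1850×106×10³) = 1.005×10⁻⁸ N⁻¹.
P = 0.0003304 / 1.005×10⁻⁸ = 32860 N = 32.86 kN.
σ_{copper} = P/A₁ = 32860/1725 = 19.05 MPa, compressive.

σ ≈ 19.1 MPa (compressive)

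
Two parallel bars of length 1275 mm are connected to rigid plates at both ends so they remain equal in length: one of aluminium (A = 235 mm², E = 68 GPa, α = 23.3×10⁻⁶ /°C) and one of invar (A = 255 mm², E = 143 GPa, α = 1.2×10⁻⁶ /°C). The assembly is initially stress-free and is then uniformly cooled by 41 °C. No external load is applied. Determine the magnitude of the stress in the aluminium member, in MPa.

Both members must finish at the same length. With the larger α, the aluminium tends to over-contract; the plates restrain it, putting the aluminium in tension and the invar in compression. With no external load the two internal forces are equal and opposite, magnitude P.
Setting the final lengths equal and cancelling L: (α₁ − α₂)ΔT = P/(A₁E₁) + P/(A₂E₂).
|α₁ − α₂|·ΔT = 22.1×10⁻⁶ × 41 = 0.0009061.
1/(A₁E₁) + 1/(A₂E₂) = 1/(235×68×10³) + 1/(255×143×10³) = 9×10⁻⁸ N⁻¹.
P = 0.0009061 / 9×10⁻⁸ = 10070 N = 10.07 kN.
σ_{aluminium} = P/A₁ = 10070/235 = 42.84 MPa, tensile.

σ ≈ 42.8 MPa (tensile)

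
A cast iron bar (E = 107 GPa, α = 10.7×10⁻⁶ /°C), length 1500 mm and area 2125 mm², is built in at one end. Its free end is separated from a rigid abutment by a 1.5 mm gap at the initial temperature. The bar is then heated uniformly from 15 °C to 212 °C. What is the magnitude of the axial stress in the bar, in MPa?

Free thermal elongation = αΔT L = 10.7×10⁻⁶ × 197 × 1500 = 3.162 mm.
This exceeds the 1.5 mm gap, so the wall pushes back. The portion of expansion that must be recovered elastically is δ_free − gap = 3.162 − 1.5 = 1.662 mm.
That suppressed elongation corresponds to σ = E·Δ/L = 107×10³ × 1.662/1500 = 118.5 MPa.

σ ≈ 119 MPa (compressive)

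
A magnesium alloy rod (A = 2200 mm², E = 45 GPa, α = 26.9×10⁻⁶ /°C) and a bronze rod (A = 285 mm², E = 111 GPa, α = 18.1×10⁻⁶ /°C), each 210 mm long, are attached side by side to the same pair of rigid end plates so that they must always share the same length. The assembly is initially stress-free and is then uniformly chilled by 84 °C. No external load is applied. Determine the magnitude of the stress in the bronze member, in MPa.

The magnesium alloy has the larger α, so on cooling it would change length more than the bronze if both were free. The rigid plates force a common final length, so the magnesium alloy is put into tension and the bronze into compression, with equal and opposite forces P (no external load).
Compatibility of the two members (thermal + elastic change equal): (α₁ − α₂)ΔT = P·[1/(A₁E₁) + 1/(A₂E₂)].
|α₁ − α₂|·ΔT = 8.8×10⁻⁶ × 84 = 0.0007392.
1/(A₁E₁) + 1/(A₂E₂) = 1/(2200×45×10³) + 1/(285×111×10³) = 4.171×10⁻⁸ N⁻¹.
P = 0.0007392 / 4.171×10⁻⁸ = 17720 N = 17.72 kN.
σ_{bronze} = P/A₂ = 17720/285 = 62.18 MPa, compressive.

σ ≈ 62.2 MPa (compressive)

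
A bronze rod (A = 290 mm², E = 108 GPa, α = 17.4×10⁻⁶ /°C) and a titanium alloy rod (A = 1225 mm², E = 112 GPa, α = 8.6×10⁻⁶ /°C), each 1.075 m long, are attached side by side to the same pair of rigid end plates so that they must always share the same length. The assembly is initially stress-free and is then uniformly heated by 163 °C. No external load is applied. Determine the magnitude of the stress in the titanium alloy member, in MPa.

σ ≈ 29.9 MPa (tensile)

Both members must finish at the same length. With the larger α, the bronze tends to over-expand; the plates restrain it, putting the bronze in compression and the titanium alloy in tension. With no external load the two internal forces are equal and opposite, magnitude P.
Setting the final lengths equal and cancelling L: (α₁ − α₂)ΔT = P/(A₁E₁) + P/(A₂E₂).
|α₁ − α₂|·ΔT = 8.8×10⁻⁶ × 163 = 0.001434.
1/(A₁E₁) + 1/(A₂E₂) = 1/(290×108×10³) + 1/(1225×112×10³) = 3.922×10⁻⁸ N⁻¹.
So P = 0.001434 / 3.922×10⁻⁸ = 36.58 kN.
σ_{titanium alloy} = P/A₂ = 36580/1225 = 29.86 MPa, tensile.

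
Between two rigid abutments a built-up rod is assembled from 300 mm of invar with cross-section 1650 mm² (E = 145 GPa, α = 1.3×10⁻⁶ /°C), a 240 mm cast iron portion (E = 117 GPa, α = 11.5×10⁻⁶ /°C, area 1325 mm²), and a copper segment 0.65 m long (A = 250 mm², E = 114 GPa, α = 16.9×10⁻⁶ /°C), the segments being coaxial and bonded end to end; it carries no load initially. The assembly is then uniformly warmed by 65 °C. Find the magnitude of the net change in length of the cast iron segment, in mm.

|ΔL| ≈ 0.124 mm

If the supports were absent, the total length change would be Σ αᵢΔT Lᵢ = 1.3×10⁻⁶×65×300 + 11.5×10⁻⁶×65×240 + 16.9×10⁻⁶×65×650 = 0.9188 mm.
Since the ends are fixed, an axial force P builds up, equal in every segment, with P · Σ Lᵢ/(AᵢEᵢ) = δ_free.
Σ Lᵢ/(AᵢEᵢ) = 300/(1650×145×10³) + 240/(1325×117×10³) + 650/(250×114×10³) = 2.561×10⁻⁵ mm/N.
So P = 0.9188 / 2.561×10⁻⁵ = 35.88 kN, compressive.
For the cast iron segment, free thermal change = 11.5×10⁻⁶×65×240 = 0.1794 mm and elastic change from P = 35880×240/(1325×117×10³) = 0.05554 mm; these oppose, so the net change is 0.124 mm (segment lengthens).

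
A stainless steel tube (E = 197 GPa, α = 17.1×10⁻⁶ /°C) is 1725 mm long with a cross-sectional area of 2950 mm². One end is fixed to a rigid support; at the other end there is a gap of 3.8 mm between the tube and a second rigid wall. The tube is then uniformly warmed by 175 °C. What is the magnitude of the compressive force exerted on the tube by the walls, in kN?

Unrestrained expansion: δ_free = αΔT L = 17.1×10⁻⁶ × 175 × 1725 = 5.162 mm.
After closing the 3.8 mm clearance, 5.162 − 3.8 = 1.362 mm of expansion remains to be suppressed by the wall.
That suppressed elongation corresponds to σ = E·Δ/L = 197×10³ × 1.362/1725 = 155.6 MPa.
Force on the wall = σA = 155.6 × 2950 mm² = 458.9 kN.

P ≈ 459 kN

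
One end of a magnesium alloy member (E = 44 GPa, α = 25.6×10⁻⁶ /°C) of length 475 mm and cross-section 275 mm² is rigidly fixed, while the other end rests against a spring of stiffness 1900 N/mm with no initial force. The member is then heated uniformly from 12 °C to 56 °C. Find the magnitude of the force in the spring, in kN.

If the spring were absent the member would lengthen by αΔT L = 25.6×10⁻⁶ × 44 × 475 = 0.535 mm.
With a force P in the spring, the elastic change of the member is PL/(AE) and that of the spring is P/k; compatibility requires their sum to equal δ_free.
So P = δ_free / [L/(AE) + 1/k] = 0.535 / [ 475/(275×44×10³) + 1/(1900) ].
P = 0.535 / 0.0005656 = 946 N.

P ≈ 0.946 kN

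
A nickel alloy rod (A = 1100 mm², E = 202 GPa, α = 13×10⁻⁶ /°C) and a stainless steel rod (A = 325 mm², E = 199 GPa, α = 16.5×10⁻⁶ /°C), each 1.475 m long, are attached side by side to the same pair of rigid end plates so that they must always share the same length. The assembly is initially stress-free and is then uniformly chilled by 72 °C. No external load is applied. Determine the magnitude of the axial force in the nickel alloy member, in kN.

The stainless steel has the larger α, so on cooling it would change length more than the nickel alloy if both were free. The rigid plates force a common final length, so the stainless steel is put into tension and the nickel alloy into compression, with equal and opposite forces P (no external load).
Setting the final lengths equal and cancelling L: (α₁ − α₂)ΔT = P/(A₁E₁) + P/(A₂E₂).
|α₁ − α₂|·ΔT = 3.5×10⁻⁶ × 72 = 0.000252.
1/(A₁E₁) + 1/(A₂E₂) = 1/(1100×202×10³) + 1/(325×199×10³) = 1.996×10⁻⁸ N⁻¹.
So P = 0.000252 / 1.996×10⁻⁸ = 12.62 kN.

P ≈ 12.6 kN (compressive in the nickel alloy)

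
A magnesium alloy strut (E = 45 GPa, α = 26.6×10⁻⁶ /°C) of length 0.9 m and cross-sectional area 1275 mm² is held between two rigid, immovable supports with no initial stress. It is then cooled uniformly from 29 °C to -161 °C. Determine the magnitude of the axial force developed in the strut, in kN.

P ≈ 290 kN (tensile)

With zero net strain, σ = E·αΔT = 45 GPa × 26.6×10⁻⁶ × 190 = 227.4 MPa.
Then P = σA = 227.4 × 1275 mm² = 290 kN, tensile.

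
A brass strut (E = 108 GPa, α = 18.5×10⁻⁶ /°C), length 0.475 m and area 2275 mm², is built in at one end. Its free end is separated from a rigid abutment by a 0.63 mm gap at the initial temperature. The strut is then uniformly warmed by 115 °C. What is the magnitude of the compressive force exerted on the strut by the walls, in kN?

P ≈ 197 kN

Free thermal elongation = αΔT L = 18.5×10⁻⁶ × 115 × 475 = 1.011 mm.
The gap closes (δ_free > 0.63 mm) and the wall then resists a further 1.011 − 0.63 = 0.3806 mm of expansion.
Compatibility: PL/(AE) = 0.3806 mm, so σ = P/A = E × (0.3806/475) = 86.53 MPa.
P = σA = 86.53 × 2275 = 196.9 kN.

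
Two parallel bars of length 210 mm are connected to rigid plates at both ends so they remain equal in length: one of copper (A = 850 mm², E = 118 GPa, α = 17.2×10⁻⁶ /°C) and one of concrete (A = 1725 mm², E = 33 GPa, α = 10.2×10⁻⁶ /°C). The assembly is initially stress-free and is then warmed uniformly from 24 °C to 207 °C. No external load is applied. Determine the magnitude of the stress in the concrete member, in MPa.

σ ≈ 27 MPa (tensile)

The copper has the larger α, so on heating it would change length more than the concrete if both were free. The rigid plates force a common final length, so the copper is put into compression and the concrete into tension, with equal and opposite forces P (no external load).
Equating the net (thermal + elastic) strains gives |α₁ − α₂|·ΔT = P·[1/(A₁E₁) + 1/(A₂E₂)].
|α₁ − α₂|·ΔT = 7×10⁻⁶ × 183 = 0.001281.
1/(A₁E₁) + 1/(A₂E₂) = 1/(850×118×10³) + 1/(1725×33×10³) = 2.754×10⁻⁸ N⁻¹.
So P = 0.001281 / 2.754×10⁻⁸ = 46.52 kN.
σ_{concrete} = P/A₂ = 46520/1725 = 26.97 MPa, tensile.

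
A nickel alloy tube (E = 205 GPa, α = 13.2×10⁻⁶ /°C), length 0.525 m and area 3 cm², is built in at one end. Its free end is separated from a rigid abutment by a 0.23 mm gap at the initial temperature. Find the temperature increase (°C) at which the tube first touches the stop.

ΔT ≈ 33.2 °C

The gap closes when αΔT L = 0.23 mm, since the tube is still unstressed at that instant.
ΔT = 0.23 / (13.2×10⁻⁶ × 525) = 33.19 °C.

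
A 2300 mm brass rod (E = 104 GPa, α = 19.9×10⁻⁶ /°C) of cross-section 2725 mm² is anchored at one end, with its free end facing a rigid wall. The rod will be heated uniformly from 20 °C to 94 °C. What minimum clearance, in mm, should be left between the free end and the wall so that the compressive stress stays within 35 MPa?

Free expansion if unrestrained: δ_free = αΔT L = 19.9×10⁻⁶ × 74 × 2300 = 3.387 mm.
At the allowable stress the elastic shortening the wall may impose is σL/E = 35 × 2300 / (104×10³) = 0.774 mm.
So the gap has to take up the difference, g_min = δ_free − σL/E = 3.387 − 0.774 = 2.613 mm.

g ≈ 2.61 mm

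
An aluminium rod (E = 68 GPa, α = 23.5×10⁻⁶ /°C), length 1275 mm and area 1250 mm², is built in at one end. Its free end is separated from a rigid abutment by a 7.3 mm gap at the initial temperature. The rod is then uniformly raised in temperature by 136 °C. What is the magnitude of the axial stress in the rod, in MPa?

Unrestrained expansion: δ_free = αΔT L = 23.5×10⁻⁶ × 136 × 1275 = 4.075 mm.
This is smaller than the 7.3 mm clearance, so the rod expands freely without reaching the stop — the stress is zero.

σ ≈ 0 MPa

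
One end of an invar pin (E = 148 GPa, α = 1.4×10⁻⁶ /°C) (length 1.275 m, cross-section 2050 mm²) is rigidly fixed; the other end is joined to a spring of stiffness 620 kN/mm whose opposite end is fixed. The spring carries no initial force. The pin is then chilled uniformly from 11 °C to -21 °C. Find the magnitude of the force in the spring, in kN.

Free thermal contraction: δ_free = αΔT L = 1.4×10⁻⁶ × 32 × 1275 = 0.05712 mm.
With a force P in the spring, the elastic change of the pin is PL/(AE) and that of the spring is P/k; compatibility requires their sum to equal δ_free.
P [ L/(AE) + 1/k ] = δ_free → P [ 1275/(2050×148×10³) + 1/(620×10³) ] = 0.05712.
P = 0.05712 / 5.815×10⁻⁶ = 9822 N.

P ≈ 9.82 kN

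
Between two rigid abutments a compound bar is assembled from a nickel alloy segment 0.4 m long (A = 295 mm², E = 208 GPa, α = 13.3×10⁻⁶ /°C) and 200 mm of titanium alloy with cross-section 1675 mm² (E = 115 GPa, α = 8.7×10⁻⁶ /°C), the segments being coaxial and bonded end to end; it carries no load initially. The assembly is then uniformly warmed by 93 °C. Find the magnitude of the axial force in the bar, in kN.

P ≈ 86.9 kN (compressive)

Free thermal expansion of the whole bar: Σ αᵢΔT Lᵢ = 13.3×10⁻⁶×93×400 + 8.7×10⁻⁶×93×200 = 0.6566 mm.
The rigid supports impose zero overall length change; the single axial force P common to all segments must satisfy P Σ Lᵢ/(AᵢEᵢ) = δ_free.
The series flexibility is Σ Lᵢ/(AᵢEᵢ) = 400/(295×208×10³) + 200/(1675×115×10³) = 7.557×10⁻⁶ mm/N.
P = 0.6566 / 7.557×10⁻⁶ = 86880 N = 86.88 kN, compressive.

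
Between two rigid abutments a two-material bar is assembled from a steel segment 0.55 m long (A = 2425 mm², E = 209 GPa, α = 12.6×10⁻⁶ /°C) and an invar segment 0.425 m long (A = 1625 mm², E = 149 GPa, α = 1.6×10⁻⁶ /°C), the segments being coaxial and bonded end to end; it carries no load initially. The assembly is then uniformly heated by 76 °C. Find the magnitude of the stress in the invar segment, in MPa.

σ ≈ 125 MPa (compressive)

If the supports were absent, the total length change would be Σ αᵢΔT Lᵢ = 12.6×10⁻⁶×76×550 + 1.6×10⁻⁶×76×425 = 0.5784 mm.
The rigid supports impose zero overall length change; the single axial force P common to all segments must satisfy P Σ Lᵢ/(AᵢEᵢ) = δ_free.
Σ Lᵢ/(AᵢEᵢ) = 550/(2425×209×10³) + 425/(1625×149×10³) = 2.84×10⁻⁶ mm/N.
P = 0.5784 / 2.84×10⁻⁶ = 203600 N = 203.6 kN, compressive.
σ_{invar} = P / A = 203600 / 1625 = 125.3 MPa.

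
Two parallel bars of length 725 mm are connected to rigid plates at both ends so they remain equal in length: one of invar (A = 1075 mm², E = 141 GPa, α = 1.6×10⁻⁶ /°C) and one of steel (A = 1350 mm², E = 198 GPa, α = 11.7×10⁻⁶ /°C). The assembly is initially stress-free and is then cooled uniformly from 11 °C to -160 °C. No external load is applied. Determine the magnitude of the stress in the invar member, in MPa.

Both members must finish at the same length. With the larger α, the steel tends to over-contract; the plates restrain it, putting the steel in tension and the invar in compression. With no external load the two internal forces are equal and opposite, magnitude P.
Compatibility of the two members (thermal + elastic change equal): (α₁ − α₂)ΔT = P·[1/(A₁E₁) + 1/(A₂E₂)].
|α₁ − α₂|·ΔT = 10.1×10⁻⁶ × 171 = 0.001727.
1/(A₁E₁) + 1/(A₂E₂) = 1/(1075×141×10³) + 1/(1350×198×10³) = 1.034×10⁻⁸ N⁻¹.
So P = 0.001727 / 1.034×10⁻⁸ = 167.1 kN.
σ_{invar} = P/A₁ = 167100/1075 = 155.4 MPa, compressive.

σ ≈ 155 MPa (compressive)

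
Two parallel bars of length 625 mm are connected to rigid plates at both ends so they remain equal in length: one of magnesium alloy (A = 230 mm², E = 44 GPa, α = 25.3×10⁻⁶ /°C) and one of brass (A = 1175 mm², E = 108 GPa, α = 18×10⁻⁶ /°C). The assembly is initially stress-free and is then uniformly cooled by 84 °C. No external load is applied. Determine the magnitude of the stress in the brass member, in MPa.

σ ≈ 4.89 MPa (compressive)

Both members must finish at the same length. With the larger α, the magnesium alloy tends to over-contract; the plates restrain it, putting the magnesium alloy in tension and the brass in compression. With no external load the two internal forces are equal and opposite, magnitude P.
Compatibility of the two members (thermal + elastic change equal): (α₁ − α₂)ΔT = P·[1/(A₁E₁) + 1/(A₂E₂)].
|α₁ − α₂|·ΔT = 7.3×10⁻⁶ × 84 = 0.0006132.
1/(A₁E₁) + 1/(A₂E₂) = 1/(230×44×10³) + 1/(1175×108×10³) = 1.067×10⁻⁷ N⁻¹.
P = 0.0006132 / 1.067×10⁻⁷ = 5747 N = 5.747 kN.
σ_{brass} = P/A₂ = 5747/1175 = 4.891 MPa, compressive.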